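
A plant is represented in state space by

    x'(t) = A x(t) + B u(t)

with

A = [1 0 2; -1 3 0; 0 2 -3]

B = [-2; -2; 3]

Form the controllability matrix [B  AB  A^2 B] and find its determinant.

-116

AB = [[4], [-4], [-13]]
A^2B = [[-22], [-16], [31]]
Controllability matrix C = [B  AB  A^2B] = [[-2, 4, -22], [-2, -4, -16], [3, -13, 31]]
Expanding along the first row, det(C) = (-2)·((-4)·31 - (-16)·(-13)) - 4·((-2)·31 - (-16)·3) + (-22)·((-2)·(-13) - (-4)·3) = (-2)·(-332) - 4·(-14) + (-22)·38 = -116
Since det(C) ≠ 0, rank(C) = 3 and the system is completely controllable.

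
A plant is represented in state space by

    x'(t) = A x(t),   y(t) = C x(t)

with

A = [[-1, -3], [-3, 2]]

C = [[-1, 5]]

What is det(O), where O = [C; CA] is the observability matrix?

57

CA = [[-14, 13]]
Observability matrix O = [C; CA] = [[-1, 5], [-14, 13]]
det(O) = (-1)·13 - 5·(-14) = -13 - (-70) = 57
Since det(O) ≠ 0, rank(O) = 2 and the system is completely observable.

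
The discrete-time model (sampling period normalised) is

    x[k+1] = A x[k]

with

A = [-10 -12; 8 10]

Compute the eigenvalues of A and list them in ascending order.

det(zI - A) = z^2 - (tr A)z + det A, with tr A = (-10) + 10 = 0 and det A = (-10)·10 - (-12)·8 = -100 - (-96) = -4.
So p(z) = det(zI - A) = z^2 - 4.
Factor z^2 - 4: two numbers with sum 0 and product -4 are 2 and -2, so z^2 - 4 = (z - 2)(z + 2).
Hence p(z) = (z - 2) (z + 2), with roots -2, 2.

-2, 2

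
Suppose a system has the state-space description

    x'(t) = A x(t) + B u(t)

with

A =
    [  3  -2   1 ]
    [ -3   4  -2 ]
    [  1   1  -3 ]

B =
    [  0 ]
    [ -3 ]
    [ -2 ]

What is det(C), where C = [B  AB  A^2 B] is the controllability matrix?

AB = [[4], [-8], [3]]
A^2B = [[31], [-50], [-13]]
Controllability matrix C = [B  AB  A^2B] = [[0, 4, 31], [-3, -8, -50], [-2, 3, -13]]
Expanding along the first row, det(C) = 0·((-8)·(-13) - (-50)·3) - 4·((-3)·(-13) - (-50)·(-2)) + 31·((-3)·3 - (-8)·(-2)) = 0·254 - 4·(-61) + 31·(-25) = -531
Since det(C) ≠ 0, rank(C) = 3 and the system is completely controllable.

-531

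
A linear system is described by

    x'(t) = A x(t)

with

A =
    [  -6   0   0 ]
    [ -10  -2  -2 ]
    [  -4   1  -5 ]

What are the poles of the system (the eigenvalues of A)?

-6, -4, -3

det(sI - A) = s^3 - (tr A)s^2 + (M11 + M22 + M33)s - det A, where Mii is the 2×2 principal minor of A obtained by deleting row i and column i.
tr A = (-6) + (-2) + (-5) = -13; M11 = (-2)·(-5) - (-2)·1 = 10 - (-2) = 12; M22 = (-6)·(-5) - 0·(-4) = 30 - 0 = 30; M33 = (-6)·(-2) - 0·(-10) = 12 - 0 = 12; sum of minors = 54.
det A = (-6)·((-2)·(-5) - (-2)·1) - 0·((-10)·(-5) - (-2)·(-4)) + 0·((-10)·1 - (-2)·(-4)) = (-6)·12 - 0·42 + 0·(-18) = -72.
So p(s) = det(sI - A) = s^3 + 13s^2 + 54s + 72.
Rational-root test: any integer root divides 72. Testing small divisors, s = -3 works: p(-3) = -27 + 117 + (-162) + 72 = 0, so (s + 3) is a factor.
Dividing, p(s) = (s + 3)(s^2 + 10s + 24).
Factor s^2 + 10s + 24: two numbers with sum -10 and product 24 are -4 and -6, so s^2 + 10s + 24 = (s + 4)(s + 6).
Hence p(s) = (s + 3) (s + 4) (s + 6), with roots -6, -4, -3.
All eigenvalues have negative real part, so the system is asymptotically stable.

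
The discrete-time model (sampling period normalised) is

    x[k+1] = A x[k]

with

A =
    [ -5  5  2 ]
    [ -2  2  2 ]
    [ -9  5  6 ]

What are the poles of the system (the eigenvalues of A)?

-3, 2, 4

det(zI - A) = z^3 - (tr A)z^2 + (M11 + M22 + M33)z - det A, where Mii is the 2×2 principal minor of A obtained by deleting row i and column i.
tr A = (-5) + 2 + 6 = 3; M11 = 2·6 - 2·5 = 12 - 10 = 2; M22 = (-5)·6 - 2·(-9) = -30 - (-18) = -12; M33 = (-5)·2 - 5·(-2) = -10 - (-10) = 0; sum of minors = -10.
det A = (-5)·(2·6 - 2·5) - 5·((-2)·6 - 2·(-9)) + 2·((-2)·5 - 2·(-9)) = (-5)·2 - 5·6 + 2·8 = -24.
So p(z) = det(zI - A) = z^3 - 3z^2 - 10z + 24.
Rational-root test: any integer root divides 24. Testing small divisors, z = 2 works: p(2) = 8 + (-12) + (-20) + 24 = 0, so (z - 2) is a factor.
Dividing, p(z) = (z - 2)(z^2 - z - 12).
Factor z^2 - z - 12: two numbers with sum 1 and product -12 are 4 and -3, so z^2 - z - 12 = (z - 4)(z + 3).
Hence p(z) = (z - 4) (z - 2) (z + 3), with roots -3, 2, 4.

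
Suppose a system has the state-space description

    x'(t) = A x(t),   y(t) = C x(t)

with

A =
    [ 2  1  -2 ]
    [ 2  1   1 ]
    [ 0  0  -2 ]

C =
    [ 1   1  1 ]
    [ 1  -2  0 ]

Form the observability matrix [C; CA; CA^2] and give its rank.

3

CA = [[4, 2, -3], [-2, -1, -4]]
CA^2 = [[12, 6, 0], [-6, -3, 11]]
Observability matrix O = [C; CA; CA^2] = [[1, 1, 1], [1, -2, 0], [4, 2, -3], [-2, -1, -4], [12, 6, 0], [-6, -3, 11]]
Take the 3×3 submatrix of O formed by rows 1, 2, 3: [[1, 1, 1], [1, -2, 0], [4, 2, -3]]. Its determinant is 1·((-2)·(-3) - 0·2) - 1·(1·(-3) - 0·4) + 1·(1·2 - (-2)·4) = 1·6 - 1·(-3) + 1·10 = 19 ≠ 0.
So rank(O) ≥ 3; since O has 3 columns, rank(O) = 3.
rank(O) = 3 = n, so the pair (A, C) is completely observable.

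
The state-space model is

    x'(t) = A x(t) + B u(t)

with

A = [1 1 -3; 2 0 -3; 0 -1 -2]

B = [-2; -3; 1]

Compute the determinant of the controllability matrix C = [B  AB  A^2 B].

AB = [[-8], [-7], [1]]
A^2B = [[-18], [-19], [5]]
Controllability matrix C = [B  AB  A^2B] = [[-2, -8, -18], [-3, -7, -19], [1, 1, 5]]
Expanding along the first row, det(C) = (-2)·((-7)·5 - (-19)·1) - (-8)·((-3)·5 - (-19)·1) + (-18)·((-3)·1 - (-7)·1) = (-2)·(-16) - (-8)·4 + (-18)·4 = -8
Since det(C) ≠ 0, rank(C) = 3 and the system is completely controllable.

-8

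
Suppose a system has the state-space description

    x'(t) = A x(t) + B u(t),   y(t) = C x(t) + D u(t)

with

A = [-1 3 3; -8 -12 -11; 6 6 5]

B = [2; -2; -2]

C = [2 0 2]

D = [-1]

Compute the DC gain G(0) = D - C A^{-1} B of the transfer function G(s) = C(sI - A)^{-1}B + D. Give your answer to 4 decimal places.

G(0) = C(-A)^{-1}B + D = -C A^{-1} B + D.
det A = -12, so A^{-1} = (1/-12)·adj(A) = [[-1/2, -1/4, -1/4], [13/6, 23/12, 35/12], [-2, -2, -3]]
A^{-1} B = [0, -16/3, 6]^T
C A^{-1} B = 12
G(0) = D - C A^{-1} B = -1 - (12) = -13

-13.0000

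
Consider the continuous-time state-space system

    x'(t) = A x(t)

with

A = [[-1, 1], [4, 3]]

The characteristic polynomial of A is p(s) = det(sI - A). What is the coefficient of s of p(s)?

-2

For a 2×2 matrix, det(sI - A) = s^2 - (tr A)s + det A.
tr A = 2, det A = -7.
So p(s) = s^2 - 2s - 7.
The coefficient of s is -2.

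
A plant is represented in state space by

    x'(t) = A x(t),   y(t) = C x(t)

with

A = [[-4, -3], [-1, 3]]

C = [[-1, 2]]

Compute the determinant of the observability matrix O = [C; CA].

CA = [[2, 9]]
Observability matrix O = [C; CA] = [[-1, 2], [2, 9]]
det(O) = (-1)·9 - 2·2 = -9 - 4 = -13
Since det(O) ≠ 0, rank(O) = 2 and the system is completely observable.

-13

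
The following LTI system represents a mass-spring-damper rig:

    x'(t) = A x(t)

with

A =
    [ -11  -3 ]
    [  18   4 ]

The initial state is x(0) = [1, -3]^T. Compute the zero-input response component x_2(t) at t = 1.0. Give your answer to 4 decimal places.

-0.4060

det(sI - A) = s^2 - (tr A)s + det A, with tr A = (-11) + 4 = -7 and det A = (-11)·4 - (-3)·18 = -44 - (-54) = 10.
So p(s) = det(sI - A) = s^2 + 7s + 10.
Factor s^2 + 7s + 10: two numbers with sum -7 and product 10 are -2 and -5, so s^2 + 7s + 10 = (s + 2)(s + 5).
Hence p(s) = (s + 2) (s + 5), with roots -5, -2.
The eigenvalues -5, -2 are distinct and real, so A is diagonalisable and x(t) = e^{At} x(0) = V diag(e^{λ_i t}) V^{-1} x(0), where the columns of V are the eigenvectors.
λ = -5: A - (-5)I = [[-6, -3], [18, 9]]. Row 1 gives (-6)·v1 + (-3)·v2 = 0, so take v_1 = [1, -2]^T.
λ = -2: A - (-2)I = [[-9, -3], [18, 6]]. Row 1 gives (-9)·v1 + (-3)·v2 = 0, so take v_2 = [-1, 3]^T.
V = [v_1 v_2] = [[1, -1], [-2, 3]] has det V = 1, so V^{-1} = adj(V)/det V = [[3, 1], [2, 1]].
Modal coordinates z(0) = V^{-1} x(0): 3·1 + 1·(-3) = 0; 2·1 + 1·(-3) = -1; so z(0) = [0, -1]^T.
x_2(t) = Σ_i (v_i)_2 · z_i(0) · e^{λ_i t} (row 2 of V times the modal terms).
x_2(1.0) = (-2)·0·e^{-5·1.0} + 3·(-1)·e^{-2·1.0} = 0·0.006738 + (-3)·0.135335 = -0.4060.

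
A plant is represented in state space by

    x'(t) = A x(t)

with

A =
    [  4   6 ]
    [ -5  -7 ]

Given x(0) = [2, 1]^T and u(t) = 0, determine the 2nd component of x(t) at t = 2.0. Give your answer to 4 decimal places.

det(sI - A) = s^2 - (tr A)s + det A, with tr A = 4 + (-7) = -3 and det A = 4·(-7) - 6·(-5) = -28 - (-30) = 2.
So p(s) = det(sI - A) = s^2 + 3s + 2.
Factor s^2 + 3s + 2: two numbers with sum -3 and product 2 are -1 and -2, so s^2 + 3s + 2 = (s + 1)(s + 2).
Hence p(s) = (s + 1) (s + 2), with roots -2, -1.
The eigenvalues -2, -1 are distinct and real, so A is diagonalisable and x(t) = e^{At} x(0) = V diag(e^{λ_i t}) V^{-1} x(0), where the columns of V are the eigenvectors.
λ = -2: A - (-2)I = [[6, 6], [-5, -5]]. Row 1 gives 6·v1 + 6·v2 = 0, so take v_1 = [-1, 1]^T.
λ = -1: A - (-1)I = [[5, 6], [-5, -6]]. Row 1 gives 5·v1 + 6·v2 = 0, so take v_2 = [-6, 5]^T.
V = [v_1 v_2] = [[-1, -6], [1, 5]] has det V = 1, so V^{-1} = adj(V)/det V = [[5, 6], [-1, -1]].
Modal coordinates z(0) = V^{-1} x(0): 5·2 + 6·1 = 16; (-1)·2 + (-1)·1 = -3; so z(0) = [16, -3]^T.
x_2(t) = Σ_i (v_i)_2 · z_i(0) · e^{λ_i t} (row 2 of V times the modal terms).
x_2(2.0) = 1·16·e^{-2·2.0} + 5·(-3)·e^{-1·2.0} = 16·0.018316 + (-15)·0.135335 = -1.7370.

-1.7370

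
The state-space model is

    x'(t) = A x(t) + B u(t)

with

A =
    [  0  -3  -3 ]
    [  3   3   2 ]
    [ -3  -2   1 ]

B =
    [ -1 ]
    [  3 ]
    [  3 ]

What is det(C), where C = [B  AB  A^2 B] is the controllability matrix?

AB = [[-18], [12], [0]]
A^2B = [[-36], [-18], [30]]
Controllability matrix C = [B  AB  A^2B] = [[-1, -18, -36], [3, 12, -18], [3, 0, 30]]
Expanding along the first row, det(C) = (-1)·(12·30 - (-18)·0) - (-18)·(3·30 - (-18)·3) + (-36)·(3·0 - 12·3) = (-1)·360 - (-18)·144 + (-36)·(-36) = 3528
Since det(C) ≠ 0, rank(C) = 3 and the system is completely controllable.

3528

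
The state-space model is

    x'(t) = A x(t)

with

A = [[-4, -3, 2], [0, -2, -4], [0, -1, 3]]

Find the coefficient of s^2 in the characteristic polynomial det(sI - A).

3

Expand det(sI - A) for the 3×3 matrix.
p(s) = s^3 + 3s^2 - 14s - 40.
(Check: constant term = det(-A) = (-1)^3 det A = -40; coefficient of s^2 = -tr A = 3.)
The coefficient of s^2 is 3.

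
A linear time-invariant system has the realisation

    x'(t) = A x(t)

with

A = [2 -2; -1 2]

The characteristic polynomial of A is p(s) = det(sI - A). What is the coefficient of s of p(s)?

-4

For a 2×2 matrix, det(sI - A) = s^2 - (tr A)s + det A.
tr A = 4, det A = 2.
So p(s) = s^2 - 4s + 2.
The coefficient of s is -4.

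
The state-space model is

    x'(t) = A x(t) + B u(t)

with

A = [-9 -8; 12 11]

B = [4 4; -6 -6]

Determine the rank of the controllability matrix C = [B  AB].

AB = [[12, 12], [-18, -18]]
Controllability matrix C = [B  AB] = [[4, 4, 12, 12], [-6, -6, -18, -18]]
Every column of C is a scalar multiple of column 1 = [4, -6] (multipliers 1, 1, 3, 3), so the columns span a one-dimensional space.
C ≠ 0, hence rank(C) = 1.
rank(C) = 1 < n = 2, so the pair (A, B) is not completely controllable.

1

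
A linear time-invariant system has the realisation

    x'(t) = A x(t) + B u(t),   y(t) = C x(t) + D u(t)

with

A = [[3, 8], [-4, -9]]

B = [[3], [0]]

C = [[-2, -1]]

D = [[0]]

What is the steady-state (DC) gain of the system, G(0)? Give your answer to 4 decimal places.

-8.4000

G(0) = C(-A)^{-1}B + D = -C A^{-1} B + D.
det A = 5, so A^{-1} = (1/5)·adj(A) = [[-9/5, -8/5], [4/5, 3/5]]
A^{-1} B = [-27/5, 12/5]^T
C A^{-1} B = 42/5
G(0) = D - C A^{-1} B = 0 - (42/5) = -42/5 ≈ -8.4000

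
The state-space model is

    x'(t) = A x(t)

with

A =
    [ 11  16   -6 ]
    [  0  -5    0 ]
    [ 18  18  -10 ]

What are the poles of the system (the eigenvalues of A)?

-5, -1, 2

det(sI - A) = s^3 - (tr A)s^2 + (M11 + M22 + M33)s - det A, where Mii is the 2×2 principal minor of A obtained by deleting row i and column i.
tr A = 11 + (-5) + (-10) = -4; M11 = (-5)·(-10) - 0·18 = 50 - 0 = 50; M22 = 11·(-10) - (-6)·18 = -110 - (-108) = -2; M33 = 11·(-5) - 16·0 = -55 - 0 = -55; sum of minors = -7.
det A = 11·((-5)·(-10) - 0·18) - 16·(0·(-10) - 0·18) + (-6)·(0·18 - (-5)·18) = 11·50 - 16·0 + (-6)·90 = 10.
So p(s) = det(sI - A) = s^3 + 4s^2 - 7s - 10.
Rational-root test: any integer root divides -10. Testing small divisors, s = -1 works: p(-1) = -1 + 4 + 7 + (-10) = 0, so (s + 1) is a factor.
Dividing, p(s) = (s + 1)(s^2 + 3s - 10).
Factor s^2 + 3s - 10: two numbers with sum -3 and product -10 are 2 and -5, so s^2 + 3s - 10 = (s - 2)(s + 5).
Hence p(s) = (s - 2) (s + 1) (s + 5), with roots -5, -1, 2.
At least one eigenvalue has non-negative real part, so the system is not asymptotically stable.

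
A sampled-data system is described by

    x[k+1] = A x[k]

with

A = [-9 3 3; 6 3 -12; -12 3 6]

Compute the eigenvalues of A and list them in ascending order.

det(zI - A) = z^3 - (tr A)z^2 + (M11 + M22 + M33)z - det A, where Mii is the 2×2 principal minor of A obtained by deleting row i and column i.
tr A = (-9) + 3 + 6 = 0; M11 = 3·6 - (-12)·3 = 18 - (-36) = 54; M22 = (-9)·6 - 3·(-12) = -54 - (-36) = -18; M33 = (-9)·3 - 3·6 = -27 - 18 = -45; sum of minors = -9.
det A = (-9)·(3·6 - (-12)·3) - 3·(6·6 - (-12)·(-12)) + 3·(6·3 - 3·(-12)) = (-9)·54 - 3·(-108) + 3·54 = 0.
So p(z) = det(zI - A) = z^3 - 9z.
The constant term is 0, so p(z) = z(z^2 - 9).
Factor z^2 - 9: two numbers with sum 0 and product -9 are 3 and -3, so z^2 - 9 = (z - 3)(z + 3).
Hence p(z) = z (z - 3) (z + 3), with roots -3, 0, 3.

-3, 0, 3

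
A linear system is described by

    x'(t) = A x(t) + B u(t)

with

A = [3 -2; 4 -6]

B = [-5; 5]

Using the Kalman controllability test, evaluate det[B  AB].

375

AB = [[-25], [-50]]
Controllability matrix C = [B  AB] = [[-5, -25], [5, -50]]
det(C) = (-5)·(-50) - (-25)·5 = 250 - (-125) = 375
Since det(C) ≠ 0, rank(C) = 2 and the system is completely controllable.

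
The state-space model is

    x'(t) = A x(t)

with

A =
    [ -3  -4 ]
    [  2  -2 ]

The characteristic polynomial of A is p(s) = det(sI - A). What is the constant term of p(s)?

14

For a 2×2 matrix, det(sI - A) = s^2 - (tr A)s + det A.
tr A = -5, det A = 14.
So p(s) = s^2 + 5s + 14.
The constant term is 14.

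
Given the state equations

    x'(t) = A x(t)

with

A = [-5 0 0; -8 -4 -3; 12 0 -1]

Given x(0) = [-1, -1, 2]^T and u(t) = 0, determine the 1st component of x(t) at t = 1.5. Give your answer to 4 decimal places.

det(sI - A) = s^3 - (tr A)s^2 + (M11 + M22 + M33)s - det A, where Mii is the 2×2 principal minor of A obtained by deleting row i and column i.
tr A = (-5) + (-4) + (-1) = -10; M11 = (-4)·(-1) - (-3)·0 = 4 - 0 = 4; M22 = (-5)·(-1) - 0·12 = 5 - 0 = 5; M33 = (-5)·(-4) - 0·(-8) = 20 - 0 = 20; sum of minors = 29.
det A = (-5)·((-4)·(-1) - (-3)·0) - 0·((-8)·(-1) - (-3)·12) + 0·((-8)·0 - (-4)·12) = (-5)·4 - 0·44 + 0·48 = -20.
So p(s) = det(sI - A) = s^3 + 10s^2 + 29s + 20.
Rational-root test: any integer root divides 20. Testing small divisors, s = -1 works: p(-1) = -1 + 10 + (-29) + 20 = 0, so (s + 1) is a factor.
Dividing, p(s) = (s + 1)(s^2 + 9s + 20).
Factor s^2 + 9s + 20: two numbers with sum -9 and product 20 are -4 and -5, so s^2 + 9s + 20 = (s + 4)(s + 5).
Hence p(s) = (s + 1) (s + 4) (s + 5), with roots -5, -4, -1.
The eigenvalues -5, -4, -1 are distinct and real, so A is diagonalisable and x(t) = e^{At} x(0) = V diag(e^{λ_i t}) V^{-1} x(0), where the columns of V are the eigenvectors.
λ = -5: A - (-5)I = [[0, 0, 0], [-8, 1, -3], [12, 0, 4]]. v must be orthogonal to every row; (row 2) × (row 3) = [4, -4, -12], so take v_1 = [1, -1, -3]^T.
λ = -4: A - (-4)I = [[-1, 0, 0], [-8, 0, -3], [12, 0, 3]]. v must be orthogonal to every row; (row 1) × (row 2) = [0, -3, 0], so take v_2 = [0, 1, 0]^T.
λ = -1: A - (-1)I = [[-4, 0, 0], [-8, -3, -3], [12, 0, 0]]. v must be orthogonal to every row; (row 1) × (row 2) = [0, -12, 12], so take v_3 = [0, -1, 1]^T.
V = [v_1 v_2 v_3] = [[1, 0, 0], [-1, 1, -1], [-3, 0, 1]] has det V = 1, so V^{-1} = adj(V)/det V = [[1, 0, 0], [4, 1, 1], [3, 0, 1]].
Modal coordinates z(0) = V^{-1} x(0): 1·(-1) + 0·(-1) + 0·2 = -1; 4·(-1) + 1·(-1) + 1·2 = -3; 3·(-1) + 0·(-1) + 1·2 = -1; so z(0) = [-1, -3, -1]^T.
x_1(t) = Σ_i (v_i)_1 · z_i(0) · e^{λ_i t} (row 1 of V times the modal terms).
x_1(1.5) = 1·(-1)·e^{-5·1.5} + 0·(-3)·e^{-4·1.5} + 0·(-1)·e^{-1·1.5} = (-1)·0.000553 + 0·0.002479 + 0·0.223130 = -0.0006.

-0.0006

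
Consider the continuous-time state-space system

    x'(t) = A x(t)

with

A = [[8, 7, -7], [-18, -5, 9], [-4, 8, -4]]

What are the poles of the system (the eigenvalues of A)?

det(sI - A) = s^3 - (tr A)s^2 + (M11 + M22 + M33)s - det A, where Mii is the 2×2 principal minor of A obtained by deleting row i and column i.
tr A = 8 + (-5) + (-4) = -1; M11 = (-5)·(-4) - 9·8 = 20 - 72 = -52; M22 = 8·(-4) - (-7)·(-4) = -32 - 28 = -60; M33 = 8·(-5) - 7·(-18) = -40 - (-126) = 86; sum of minors = -26.
det A = 8·((-5)·(-4) - 9·8) - 7·((-18)·(-4) - 9·(-4)) + (-7)·((-18)·8 - (-5)·(-4)) = 8·(-52) - 7·108 + (-7)·(-164) = -24.
So p(s) = det(sI - A) = s^3 + s^2 - 26s + 24.
Rational-root test: any integer root divides 24. Testing small divisors, s = 1 works: p(1) = 1 + 1 + (-26) + 24 = 0, so (s - 1) is a factor.
Dividing, p(s) = (s - 1)(s^2 + 2s - 24).
Factor s^2 + 2s - 24: two numbers with sum -2 and product -24 are 4 and -6, so s^2 + 2s - 24 = (s - 4)(s + 6).
Hence p(s) = (s - 4) (s - 1) (s + 6), with roots -6, 1, 4.
At least one eigenvalue has non-negative real part, so the system is not asymptotically stable.

-6, 1, 4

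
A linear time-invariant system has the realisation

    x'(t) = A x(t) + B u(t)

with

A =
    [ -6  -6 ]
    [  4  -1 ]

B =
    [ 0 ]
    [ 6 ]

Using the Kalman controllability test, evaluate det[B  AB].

AB = [[-36], [-6]]
Controllability matrix C = [B  AB] = [[0, -36], [6, -6]]
det(C) = 0·(-6) - (-36)·6 = 0 - (-216) = 216
Since det(C) ≠ 0, rank(C) = 2 and the system is completely controllable.

216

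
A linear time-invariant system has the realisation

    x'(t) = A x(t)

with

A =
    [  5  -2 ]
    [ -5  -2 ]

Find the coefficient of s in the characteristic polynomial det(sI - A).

For a 2×2 matrix, det(sI - A) = s^2 - (tr A)s + det A.
tr A = 3, det A = -20.
So p(s) = s^2 - 3s - 20.
The coefficient of s is -3.

-3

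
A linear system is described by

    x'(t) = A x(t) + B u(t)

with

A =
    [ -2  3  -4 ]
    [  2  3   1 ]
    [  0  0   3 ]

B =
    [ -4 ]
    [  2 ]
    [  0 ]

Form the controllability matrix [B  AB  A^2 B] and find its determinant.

AB = [[14], [-2], [0]]
A^2B = [[-34], [22], [0]]
Controllability matrix C = [B  AB  A^2B] = [[-4, 14, -34], [2, -2, 22], [0, 0, 0]]
Expanding along the first row, det(C) = (-4)·((-2)·0 - 22·0) - 14·(2·0 - 22·0) + (-34)·(2·0 - (-2)·0) = (-4)·0 - 14·0 + (-34)·0 = 0
Since det(C) = 0, rank(C) < 3 and the system is not completely controllable.

0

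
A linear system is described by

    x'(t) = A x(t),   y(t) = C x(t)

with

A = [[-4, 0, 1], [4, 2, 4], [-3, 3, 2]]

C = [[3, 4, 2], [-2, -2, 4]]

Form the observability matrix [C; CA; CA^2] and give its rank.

CA = [[-2, 14, 23], [-12, 8, -2]]
CA^2 = [[-5, 97, 100], [86, 10, 16]]
Observability matrix O = [C; CA; CA^2] = [[3, 4, 2], [-2, -2, 4], [-2, 14, 23], [-12, 8, -2], [-5, 97, 100], [86, 10, 16]]
Take the 3×3 submatrix of O formed by rows 1, 2, 3: [[3, 4, 2], [-2, -2, 4], [-2, 14, 23]]. Its determinant is 3·((-2)·23 - 4·14) - 4·((-2)·23 - 4·(-2)) + 2·((-2)·14 - (-2)·(-2)) = 3·(-102) - 4·(-38) + 2·(-32) = -218 ≠ 0.
So rank(O) ≥ 3; since O has 3 columns, rank(O) = 3.
rank(O) = 3 = n, so the pair (A, C) is completely observable.

3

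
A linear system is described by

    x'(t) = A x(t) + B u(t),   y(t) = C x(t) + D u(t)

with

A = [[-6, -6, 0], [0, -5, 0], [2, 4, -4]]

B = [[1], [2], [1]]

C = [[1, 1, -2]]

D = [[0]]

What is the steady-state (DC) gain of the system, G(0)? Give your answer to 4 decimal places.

G(0) = C(-A)^{-1}B + D = -C A^{-1} B + D.
det A = -120, so A^{-1} = (1/-120)·adj(A) = [[-1/6, 1/5, 0], [0, -1/5, 0], [-1/12, -1/10, -1/4]]
A^{-1} B = [7/30, -2/5, -8/15]^T
C A^{-1} B = 9/10
G(0) = D - C A^{-1} B = 0 - (9/10) = -9/10 ≈ -0.9000

-0.9000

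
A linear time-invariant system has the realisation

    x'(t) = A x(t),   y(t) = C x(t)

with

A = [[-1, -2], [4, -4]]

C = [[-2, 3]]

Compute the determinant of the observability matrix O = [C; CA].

CA = [[14, -8]]
Observability matrix O = [C; CA] = [[-2, 3], [14, -8]]
det(O) = (-2)·(-8) - 3·14 = 16 - 42 = -26
Since det(O) ≠ 0, rank(O) = 2 and the system is completely observable.

-26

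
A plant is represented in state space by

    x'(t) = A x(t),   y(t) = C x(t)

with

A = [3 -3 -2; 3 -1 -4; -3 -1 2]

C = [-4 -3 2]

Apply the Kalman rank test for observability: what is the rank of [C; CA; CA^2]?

3

CA = [[-27, 13, 24]]
CA^2 = [[-114, 44, 50]]
Observability matrix O = [C; CA; CA^2] = [[-4, -3, 2], [-27, 13, 24], [-114, 44, 50]]
det(O) = (-4)·(13·50 - 24·44) - (-3)·((-27)·50 - 24·(-114)) + 2·((-27)·44 - 13·(-114)) = (-4)·(-406) - (-3)·1386 + 2·294 = 6370 ≠ 0, so rank(O) = 3.
rank(O) = 3 = n, so the pair (A, C) is completely observable.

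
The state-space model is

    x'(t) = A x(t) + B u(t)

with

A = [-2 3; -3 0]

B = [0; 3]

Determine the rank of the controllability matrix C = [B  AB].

2

AB = [[9], [0]]
Controllability matrix C = [B  AB] = [[0, 9], [3, 0]]
det(C) = 0·0 - 9·3 = 0 - 27 = -27 ≠ 0, so rank(C) = 2.
rank(C) = 2 = n, so the pair (A, B) is completely controllable.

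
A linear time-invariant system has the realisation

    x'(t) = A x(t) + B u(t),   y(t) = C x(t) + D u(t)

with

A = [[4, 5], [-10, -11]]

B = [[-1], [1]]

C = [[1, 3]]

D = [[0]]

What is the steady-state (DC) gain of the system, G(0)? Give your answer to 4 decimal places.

G(0) = C(-A)^{-1}B + D = -C A^{-1} B + D.
det A = 6, so A^{-1} = (1/6)·adj(A) = [[-11/6, -5/6], [5/3, 2/3]]
A^{-1} B = [1, -1]^T
C A^{-1} B = -2
G(0) = D - C A^{-1} B = 0 - (-2) = 2

2.0000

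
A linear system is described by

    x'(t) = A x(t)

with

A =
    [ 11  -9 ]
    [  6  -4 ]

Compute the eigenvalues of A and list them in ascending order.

det(sI - A) = s^2 - (tr A)s + det A, with tr A = 11 + (-4) = 7 and det A = 11·(-4) - (-9)·6 = -44 - (-54) = 10.
So p(s) = det(sI - A) = s^2 - 7s + 10.
Factor s^2 - 7s + 10: two numbers with sum 7 and product 10 are 5 and 2, so s^2 - 7s + 10 = (s - 5)(s - 2).
Hence p(s) = (s - 5) (s - 2), with roots 2, 5.
At least one eigenvalue has non-negative real part, so the system is not asymptotically stable.

2, 5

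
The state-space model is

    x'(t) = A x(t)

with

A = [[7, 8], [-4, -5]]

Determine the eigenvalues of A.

-1, 3

det(sI - A) = s^2 - (tr A)s + det A, with tr A = 7 + (-5) = 2 and det A = 7·(-5) - 8·(-4) = -35 - (-32) = -3.
So p(s) = det(sI - A) = s^2 - 2s - 3.
Factor s^2 - 2s - 3: two numbers with sum 2 and product -3 are 3 and -1, so s^2 - 2s - 3 = (s - 3)(s + 1).
Hence p(s) = (s - 3) (s + 1), with roots -1, 3.
At least one eigenvalue has non-negative real part, so the system is not asymptotically stable.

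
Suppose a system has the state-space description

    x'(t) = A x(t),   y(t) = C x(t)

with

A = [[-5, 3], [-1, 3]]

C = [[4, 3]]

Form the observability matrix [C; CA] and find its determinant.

153

CA = [[-23, 21]]
Observability matrix O = [C; CA] = [[4, 3], [-23, 21]]
det(O) = 4·21 - 3·(-23) = 84 - (-69) = 153
Since det(O) ≠ 0, rank(O) = 2 and the system is completely observable.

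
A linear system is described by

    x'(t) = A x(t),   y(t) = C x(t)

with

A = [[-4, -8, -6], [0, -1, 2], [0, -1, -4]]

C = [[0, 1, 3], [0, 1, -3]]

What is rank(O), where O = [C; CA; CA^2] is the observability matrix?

2

CA = [[0, -4, -10], [0, 2, 14]]
CA^2 = [[0, 14, 32], [0, -16, -52]]
Observability matrix O = [C; CA; CA^2] = [[0, 1, 3], [0, 1, -3], [0, -4, -10], [0, 2, 14], [0, 14, 32], [0, -16, -52]]
Column 1 of O is identically zero, so rank(O) ≤ 2.
The 2×2 minor from rows 1, 2, columns 2, 3 is 1·(-3) - 3·1 = -3 - 3 = -6 ≠ 0, so rank(O) = 2.
rank(O) = 2 < n = 3, so the pair (A, C) is not completely observable.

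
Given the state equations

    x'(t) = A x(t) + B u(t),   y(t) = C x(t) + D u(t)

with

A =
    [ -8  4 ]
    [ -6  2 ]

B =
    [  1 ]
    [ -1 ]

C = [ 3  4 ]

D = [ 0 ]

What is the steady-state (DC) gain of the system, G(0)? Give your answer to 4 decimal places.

-9.2500

G(0) = C(-A)^{-1}B + D = -C A^{-1} B + D.
det A = 8, so A^{-1} = (1/8)·adj(A) = [[1/4, -1/2], [3/4, -1]]
A^{-1} B = [3/4, 7/4]^T
C A^{-1} B = 37/4
G(0) = D - C A^{-1} B = 0 - (37/4) = -37/4 ≈ -9.2500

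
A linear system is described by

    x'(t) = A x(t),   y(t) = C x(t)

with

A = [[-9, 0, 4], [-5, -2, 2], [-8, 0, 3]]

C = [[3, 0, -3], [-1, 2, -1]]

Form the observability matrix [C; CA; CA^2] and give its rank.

CA = [[-3, 0, 3], [7, -4, -3]]
CA^2 = [[3, 0, -3], [-19, 8, 11]]
Observability matrix O = [C; CA; CA^2] = [[3, 0, -3], [-1, 2, -1], [-3, 0, 3], [7, -4, -3], [3, 0, -3], [-19, 8, 11]]
The columns c1, c2, c3 of O are linearly dependent: c1 + c2 + c3 = 0 (check each entry), so rank(O) ≤ 2.
The 2×2 minor from rows 1, 2, columns 1, 2 is 3·2 - 0·(-1) = 6 - 0 = 6 ≠ 0, so rank(O) = 2.
rank(O) = 2 < n = 3, so the pair (A, C) is not completely observable.

2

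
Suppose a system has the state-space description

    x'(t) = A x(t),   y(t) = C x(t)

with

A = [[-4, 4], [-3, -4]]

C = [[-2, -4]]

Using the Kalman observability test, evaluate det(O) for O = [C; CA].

64

CA = [[20, 8]]
Observability matrix O = [C; CA] = [[-2, -4], [20, 8]]
det(O) = (-2)·8 - (-4)·20 = -16 - (-80) = 64
Since det(O) ≠ 0, rank(O) = 2 and the system is completely observable.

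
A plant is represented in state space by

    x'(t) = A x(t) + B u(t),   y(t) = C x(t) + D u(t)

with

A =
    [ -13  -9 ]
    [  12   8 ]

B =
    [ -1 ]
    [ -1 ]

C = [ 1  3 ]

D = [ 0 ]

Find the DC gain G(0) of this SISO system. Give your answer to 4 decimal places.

G(0) = C(-A)^{-1}B + D = -C A^{-1} B + D.
det A = 4, so A^{-1} = (1/4)·adj(A) = [[2, 9/4], [-3, -13/4]]
A^{-1} B = [-17/4, 25/4]^T
C A^{-1} B = 29/2
G(0) = D - C A^{-1} B = 0 - (29/2) = -29/2 ≈ -14.5000

-14.5000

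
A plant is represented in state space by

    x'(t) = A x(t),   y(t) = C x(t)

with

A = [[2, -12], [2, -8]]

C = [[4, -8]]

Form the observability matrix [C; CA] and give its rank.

1

CA = [[-8, 16]]
Observability matrix O = [C; CA] = [[4, -8], [-8, 16]]
Every row of O is a scalar multiple of row 1 = [4, -8] (multipliers 1, -2), so the rows span a one-dimensional space.
O ≠ 0, hence rank(O) = 1.
rank(O) = 1 < n = 2, so the pair (A, C) is not completely observable.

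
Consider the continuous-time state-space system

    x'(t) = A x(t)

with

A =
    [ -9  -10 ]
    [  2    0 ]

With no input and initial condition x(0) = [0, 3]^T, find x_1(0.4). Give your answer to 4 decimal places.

-1.9968

det(sI - A) = s^2 - (tr A)s + det A, with tr A = (-9) + 0 = -9 and det A = (-9)·0 - (-10)·2 = 0 - (-20) = 20.
So p(s) = det(sI - A) = s^2 + 9s + 20.
Factor s^2 + 9s + 20: two numbers with sum -9 and product 20 are -4 and -5, so s^2 + 9s + 20 = (s + 4)(s + 5).
Hence p(s) = (s + 4) (s + 5), with roots -5, -4.
The eigenvalues -5, -4 are distinct and real, so A is diagonalisable and x(t) = e^{At} x(0) = V diag(e^{λ_i t}) V^{-1} x(0), where the columns of V are the eigenvectors.
λ = -5: A - (-5)I = [[-4, -10], [2, 5]]. Row 1 gives (-4)·v1 + (-10)·v2 = 0, so take v_1 = [-5, 2]^T.
λ = -4: A - (-4)I = [[-5, -10], [2, 4]]. Row 1 gives (-5)·v1 + (-10)·v2 = 0, so take v_2 = [-2, 1]^T.
V = [v_1 v_2] = [[-5, -2], [2, 1]] has det V = -1, so V^{-1} = adj(V)/det V = [[-1, -2], [2, 5]].
Modal coordinates z(0) = V^{-1} x(0): (-1)·0 + (-2)·3 = -6; 2·0 + 5·3 = 15; so z(0) = [-6, 15]^T.
x_1(t) = Σ_i (v_i)_1 · z_i(0) · e^{λ_i t} (row 1 of V times the modal terms).
x_1(0.4) = (-5)·(-6)·e^{-5·0.4} + (-2)·15·e^{-4·0.4} = 30·0.13533528 + (-30)·0.20189652 = -1.9968.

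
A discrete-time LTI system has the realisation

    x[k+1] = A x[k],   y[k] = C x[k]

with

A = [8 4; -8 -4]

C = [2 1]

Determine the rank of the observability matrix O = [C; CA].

CA = [[8, 4]]
Observability matrix O = [C; CA] = [[2, 1], [8, 4]]
Every row of O is a scalar multiple of row 1 = [2, 1] (multipliers 1, 4), so the rows span a one-dimensional space.
O ≠ 0, hence rank(O) = 1.
rank(O) = 1 < n = 2, so the pair (A, C) is not completely observable.

1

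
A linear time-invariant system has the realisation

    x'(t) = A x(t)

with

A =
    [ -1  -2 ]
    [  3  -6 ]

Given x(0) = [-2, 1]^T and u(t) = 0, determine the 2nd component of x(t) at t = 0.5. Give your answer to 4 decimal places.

-0.5670

det(sI - A) = s^2 - (tr A)s + det A, with tr A = (-1) + (-6) = -7 and det A = (-1)·(-6) - (-2)·3 = 6 - (-6) = 12.
So p(s) = det(sI - A) = s^2 + 7s + 12.
Factor s^2 + 7s + 12: two numbers with sum -7 and product 12 are -3 and -4, so s^2 + 7s + 12 = (s + 3)(s + 4).
Hence p(s) = (s + 3) (s + 4), with roots -4, -3.
The eigenvalues -4, -3 are distinct and real, so A is diagonalisable and x(t) = e^{At} x(0) = V diag(e^{λ_i t}) V^{-1} x(0), where the columns of V are the eigenvectors.
λ = -4: A - (-4)I = [[3, -2], [3, -2]]. Row 1 gives 3·v1 + (-2)·v2 = 0, so take v_1 = [2, 3]^T.
λ = -3: A - (-3)I = [[2, -2], [3, -3]]. Row 1 gives 2·v1 + (-2)·v2 = 0, so take v_2 = [1, 1]^T.
V = [v_1 v_2] = [[2, 1], [3, 1]] has det V = -1, so V^{-1} = adj(V)/det V = [[-1, 1], [3, -2]].
Modal coordinates z(0) = V^{-1} x(0): (-1)·(-2) + 1·1 = 3; 3·(-2) + (-2)·1 = -8; so z(0) = [3, -8]^T.
x_2(t) = Σ_i (v_i)_2 · z_i(0) · e^{λ_i t} (row 2 of V times the modal terms).
x_2(0.5) = 3·3·e^{-4·0.5} + 1·(-8)·e^{-3·0.5} = 9·0.135335 + (-8)·0.223130 = -0.5670.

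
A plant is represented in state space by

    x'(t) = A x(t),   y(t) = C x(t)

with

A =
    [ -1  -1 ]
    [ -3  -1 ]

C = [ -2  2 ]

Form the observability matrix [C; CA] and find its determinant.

8

CA = [[-4, 0]]
Observability matrix O = [C; CA] = [[-2, 2], [-4, 0]]
det(O) = (-2)·0 - 2·(-4) = 0 - (-8) = 8
Since det(O) ≠ 0, rank(O) = 2 and the system is completely observable.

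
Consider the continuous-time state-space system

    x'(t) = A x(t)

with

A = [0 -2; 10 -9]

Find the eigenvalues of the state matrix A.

det(sI - A) = s^2 - (tr A)s + det A, with tr A = 0 + (-9) = -9 and det A = 0·(-9) - (-2)·10 = 0 - (-20) = 20.
So p(s) = det(sI - A) = s^2 + 9s + 20.
Factor s^2 + 9s + 20: two numbers with sum -9 and product 20 are -4 and -5, so s^2 + 9s + 20 = (s + 4)(s + 5).
Hence p(s) = (s + 4) (s + 5), with roots -5, -4.
All eigenvalues have negative real part, so the system is asymptotically stable.

-5, -4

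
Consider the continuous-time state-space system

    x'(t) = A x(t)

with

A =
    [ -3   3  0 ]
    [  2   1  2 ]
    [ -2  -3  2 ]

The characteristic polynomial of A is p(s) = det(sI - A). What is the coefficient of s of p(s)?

-7

Expand det(sI - A) for the 3×3 matrix.
p(s) = s^3 - 7s + 48.
(Check: constant term = det(-A) = (-1)^3 det A = 48; coefficient of s^2 = -tr A = 0.)
The coefficient of s is -7.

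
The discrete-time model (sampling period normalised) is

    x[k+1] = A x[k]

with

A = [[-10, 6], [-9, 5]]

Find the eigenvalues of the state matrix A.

det(zI - A) = z^2 - (tr A)z + det A, with tr A = (-10) + 5 = -5 and det A = (-10)·5 - 6·(-9) = -50 - (-54) = 4.
So p(z) = det(zI - A) = z^2 + 5z + 4.
Factor z^2 + 5z + 4: two numbers with sum -5 and product 4 are -1 and -4, so z^2 + 5z + 4 = (z + 1)(z + 4).
Hence p(z) = (z + 1) (z + 4), with roots -4, -1.

-4, -1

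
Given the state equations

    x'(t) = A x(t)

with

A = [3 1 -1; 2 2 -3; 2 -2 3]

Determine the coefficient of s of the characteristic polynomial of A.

15

Expand det(sI - A) for the 3×3 matrix.
p(s) = s^3 - 8s^2 + 15s + 4.
(Check: constant term = det(-A) = (-1)^3 det A = 4; coefficient of s^2 = -tr A = -8.)
The coefficient of s is 15.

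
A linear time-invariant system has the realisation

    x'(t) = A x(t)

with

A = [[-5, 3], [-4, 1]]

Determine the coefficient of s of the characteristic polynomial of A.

For a 2×2 matrix, det(sI - A) = s^2 - (tr A)s + det A.
tr A = -4, det A = 7.
So p(s) = s^2 + 4s + 7.
The coefficient of s is 4.

4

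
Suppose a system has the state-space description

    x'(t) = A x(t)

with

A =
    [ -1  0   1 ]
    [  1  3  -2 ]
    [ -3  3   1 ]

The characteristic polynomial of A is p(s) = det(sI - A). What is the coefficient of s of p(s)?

8

Expand det(sI - A) for the 3×3 matrix.
p(s) = s^3 - 3s^2 + 8s - 3.
(Check: constant term = det(-A) = (-1)^3 det A = -3; coefficient of s^2 = -tr A = -3.)
The coefficient of s is 8.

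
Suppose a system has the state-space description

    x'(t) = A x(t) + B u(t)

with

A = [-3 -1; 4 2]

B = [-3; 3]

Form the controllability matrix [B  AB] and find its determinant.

AB = [[6], [-6]]
Controllability matrix C = [B  AB] = [[-3, 6], [3, -6]]
det(C) = (-3)·(-6) - 6·3 = 18 - 18 = 0
Since det(C) = 0, rank(C) < 2 and the system is not completely controllable.

0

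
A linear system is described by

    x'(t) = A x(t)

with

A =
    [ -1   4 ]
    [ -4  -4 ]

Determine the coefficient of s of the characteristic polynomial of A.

5

For a 2×2 matrix, det(sI - A) = s^2 - (tr A)s + det A.
tr A = -5, det A = 20.
So p(s) = s^2 + 5s + 20.
The coefficient of s is 5.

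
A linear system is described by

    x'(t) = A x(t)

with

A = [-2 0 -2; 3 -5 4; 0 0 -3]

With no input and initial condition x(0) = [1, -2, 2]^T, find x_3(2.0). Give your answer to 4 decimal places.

0.0050

det(sI - A) = s^3 - (tr A)s^2 + (M11 + M22 + M33)s - det A, where Mii is the 2×2 principal minor of A obtained by deleting row i and column i.
tr A = (-2) + (-5) + (-3) = -10; M11 = (-5)·(-3) - 4·0 = 15 - 0 = 15; M22 = (-2)·(-3) - (-2)·0 = 6 - 0 = 6; M33 = (-2)·(-5) - 0·3 = 10 - 0 = 10; sum of minors = 31.
det A = (-2)·((-5)·(-3) - 4·0) - 0·(3·(-3) - 4·0) + (-2)·(3·0 - (-5)·0) = (-2)·15 - 0·(-9) + (-2)·0 = -30.
So p(s) = det(sI - A) = s^3 + 10s^2 + 31s + 30.
Rational-root test: any integer root divides 30. Testing small divisors, s = -2 works: p(-2) = -8 + 40 + (-62) + 30 = 0, so (s + 2) is a factor.
Dividing, p(s) = (s + 2)(s^2 + 8s + 15).
Factor s^2 + 8s + 15: two numbers with sum -8 and product 15 are -3 and -5, so s^2 + 8s + 15 = (s + 3)(s + 5).
Hence p(s) = (s + 2) (s + 3) (s + 5), with roots -5, -3, -2.
The eigenvalues -5, -3, -2 are distinct and real, so A is diagonalisable and x(t) = e^{At} x(0) = V diag(e^{λ_i t}) V^{-1} x(0), where the columns of V are the eigenvectors.
λ = -5: A - (-5)I = [[3, 0, -2], [3, 0, 4], [0, 0, 2]]. v must be orthogonal to every row; (row 1) × (row 2) = [0, -18, 0], so take v_1 = [0, 1, 0]^T.
λ = -3: A - (-3)I = [[1, 0, -2], [3, -2, 4], [0, 0, 0]]. v must be orthogonal to every row; (row 1) × (row 2) = [-4, -10, -2], so take v_2 = [2, 5, 1]^T.
λ = -2: A - (-2)I = [[0, 0, -2], [3, -3, 4], [0, 0, -1]]. v must be orthogonal to every row; (row 1) × (row 2) = [-6, -6, 0], so take v_3 = [-1, -1, 0]^T.
V = [v_1 v_2 v_3] = [[0, 2, -1], [1, 5, -1], [0, 1, 0]] has det V = -1, so V^{-1} = adj(V)/det V = [[-1, 1, -3], [0, 0, 1], [-1, 0, 2]].
Modal coordinates z(0) = V^{-1} x(0): (-1)·1 + 1·(-2) + (-3)·2 = -9; 0·1 + 0·(-2) + 1·2 = 2; (-1)·1 + 0·(-2) + 2·2 = 3; so z(0) = [-9, 2, 3]^T.
x_3(t) = Σ_i (v_i)_3 · z_i(0) · e^{λ_i t} (row 3 of V times the modal terms).
x_3(2.0) = 0·(-9)·e^{-5·2.0} + 1·2·e^{-3·2.0} + 0·3·e^{-2·2.0} = 0·0.000045 + 2·0.002479 + 0·0.018316 = 0.0050.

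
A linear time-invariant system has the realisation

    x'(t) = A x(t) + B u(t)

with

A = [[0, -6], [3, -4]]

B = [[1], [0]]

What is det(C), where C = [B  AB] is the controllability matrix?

3

AB = [[0], [3]]
Controllability matrix C = [B  AB] = [[1, 0], [0, 3]]
det(C) = 1·3 - 0·0 = 3 - 0 = 3
Since det(C) ≠ 0, rank(C) = 2 and the system is completely controllable.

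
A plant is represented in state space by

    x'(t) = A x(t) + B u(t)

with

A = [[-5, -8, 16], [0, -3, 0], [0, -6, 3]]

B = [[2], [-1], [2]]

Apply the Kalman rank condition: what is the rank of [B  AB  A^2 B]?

AB = [[30], [3], [12]]
A^2B = [[18], [-9], [18]]
Controllability matrix C = [B  AB  A^2B] = [[2, 30, 18], [-1, 3, -9], [2, 12, 18]]
The rows r1, r2, r3 of C are linearly dependent: -r1 + 2·r2 + 2·r3 = 0 (check each entry), so rank(C) ≤ 2.
The 2×2 minor from rows 1, 2, columns 1, 2 is 2·3 - 30·(-1) = 6 - (-30) = 36 ≠ 0, so rank(C) = 2.
rank(C) = 2 < n = 3, so the pair (A, B) is not completely controllable.

2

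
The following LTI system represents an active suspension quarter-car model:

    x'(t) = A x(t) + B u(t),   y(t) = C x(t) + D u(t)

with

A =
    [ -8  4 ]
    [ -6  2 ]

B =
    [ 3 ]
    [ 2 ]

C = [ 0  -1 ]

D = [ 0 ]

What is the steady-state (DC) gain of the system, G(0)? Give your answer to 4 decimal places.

G(0) = C(-A)^{-1}B + D = -C A^{-1} B + D.
det A = 8, so A^{-1} = (1/8)·adj(A) = [[1/4, -1/2], [3/4, -1]]
A^{-1} B = [-1/4, 1/4]^T
C A^{-1} B = -1/4
G(0) = D - C A^{-1} B = 0 - (-1/4) = 1/4 ≈ 0.2500

0.2500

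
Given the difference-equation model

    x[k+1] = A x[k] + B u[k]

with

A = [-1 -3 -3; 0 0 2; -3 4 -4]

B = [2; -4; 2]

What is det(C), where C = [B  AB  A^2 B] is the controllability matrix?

AB = [[4], [4], [-30]]
A^2B = [[74], [-60], [124]]
Controllability matrix C = [B  AB  A^2B] = [[2, 4, 74], [-4, 4, -60], [2, -30, 124]]
Expanding along the first row, det(C) = 2·(4·124 - (-60)·(-30)) - 4·((-4)·124 - (-60)·2) + 74·((-4)·(-30) - 4·2) = 2·(-1304) - 4·(-376) + 74·112 = 7184
Since det(C) ≠ 0, rank(C) = 3 and the system is completely controllable.

7184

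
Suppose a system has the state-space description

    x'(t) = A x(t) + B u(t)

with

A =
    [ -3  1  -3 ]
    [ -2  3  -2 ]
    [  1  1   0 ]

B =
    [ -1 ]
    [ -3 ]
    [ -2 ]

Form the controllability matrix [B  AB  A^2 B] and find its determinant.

AB = [[6], [-3], [-4]]
A^2B = [[-9], [-13], [3]]
Controllability matrix C = [B  AB  A^2B] = [[-1, 6, -9], [-3, -3, -13], [-2, -4, 3]]
Expanding along the first row, det(C) = (-1)·((-3)·3 - (-13)·(-4)) - 6·((-3)·3 - (-13)·(-2)) + (-9)·((-3)·(-4) - (-3)·(-2)) = (-1)·(-61) - 6·(-35) + (-9)·6 = 217
Since det(C) ≠ 0, rank(C) = 3 and the system is completely controllable.

217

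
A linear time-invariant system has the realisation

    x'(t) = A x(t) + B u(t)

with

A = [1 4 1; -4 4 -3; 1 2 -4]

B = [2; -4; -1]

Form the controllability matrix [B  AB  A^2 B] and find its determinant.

5969

AB = [[-15], [-21], [-2]]
A^2B = [[-101], [-18], [-49]]
Controllability matrix C = [B  AB  A^2B] = [[2, -15, -101], [-4, -21, -18], [-1, -2, -49]]
Expanding along the first row, det(C) = 2·((-21)·(-49) - (-18)·(-2)) - (-15)·((-4)·(-49) - (-18)·(-1)) + (-101)·((-4)·(-2) - (-21)·(-1)) = 2·993 - (-15)·178 + (-101)·(-13) = 5969
Since det(C) ≠ 0, rank(C) = 3 and the system is completely controllable.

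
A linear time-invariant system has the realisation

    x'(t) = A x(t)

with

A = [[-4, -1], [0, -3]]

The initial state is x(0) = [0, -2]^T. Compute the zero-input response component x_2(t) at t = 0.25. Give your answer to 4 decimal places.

det(sI - A) = s^2 - (tr A)s + det A, with tr A = (-4) + (-3) = -7 and det A = (-4)·(-3) - (-1)·0 = 12 - 0 = 12.
So p(s) = det(sI - A) = s^2 + 7s + 12.
Factor s^2 + 7s + 12: two numbers with sum -7 and product 12 are -3 and -4, so s^2 + 7s + 12 = (s + 3)(s + 4).
Hence p(s) = (s + 3) (s + 4), with roots -4, -3.
The eigenvalues -4, -3 are distinct and real, so A is diagonalisable and x(t) = e^{At} x(0) = V diag(e^{λ_i t}) V^{-1} x(0), where the columns of V are the eigenvectors.
λ = -4: A - (-4)I = [[0, -1], [0, 1]]. Row 1 gives 0·v1 + (-1)·v2 = 0, so take v_1 = [-1, 0]^T.
λ = -3: A - (-3)I = [[-1, -1], [0, 0]]. Row 1 gives (-1)·v1 + (-1)·v2 = 0, so take v_2 = [1, -1]^T.
V = [v_1 v_2] = [[-1, 1], [0, -1]] has det V = 1, so V^{-1} = adj(V)/det V = [[-1, -1], [0, -1]].
Modal coordinates z(0) = V^{-1} x(0): (-1)·0 + (-1)·(-2) = 2; 0·0 + (-1)·(-2) = 2; so z(0) = [2, 2]^T.
x_2(t) = Σ_i (v_i)_2 · z_i(0) · e^{λ_i t} (row 2 of V times the modal terms).
x_2(0.25) = 0·2·e^{-4·0.25} + (-1)·2·e^{-3·0.25} = 0·0.367879 + (-2)·0.472367 = -0.9447.

-0.9447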